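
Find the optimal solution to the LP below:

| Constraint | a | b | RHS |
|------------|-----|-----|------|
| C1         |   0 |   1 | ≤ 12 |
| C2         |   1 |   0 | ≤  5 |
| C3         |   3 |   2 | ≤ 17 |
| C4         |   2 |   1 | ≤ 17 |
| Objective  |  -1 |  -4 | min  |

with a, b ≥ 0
Each vertex is the intersection of two constraint boundaries that also satisfies all remaining constraints:
  a = 0 and b = 0 → (0, 0)
  a = 5 and b = 0 → (5, 0)
  a = 5 and 3a + 2b = 17 → (5, 1)
  3a + 2b = 17 and a = 0 → (0, 8.5)

Evaluating z = -a - 4b at each vertex:
  (0, 0): z = 0
  (5, 0): z = -5
  (5, 1): z = -9
  (0, 8.5): z = -34

The minimum is at (0, 8.5) with z = -34.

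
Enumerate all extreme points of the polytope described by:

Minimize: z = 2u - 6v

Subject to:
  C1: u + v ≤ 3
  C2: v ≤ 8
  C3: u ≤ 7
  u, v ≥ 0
Each vertex is the intersection of two constraint boundaries that also satisfies all remaining constraints:
  u = 0 and v = 0 → (0, 0)
  u + v = 3 and v = 0 → (3, 0)
  u + v = 3 and u = 0 → (0, 3)

Vertices: (0, 0), (3, 0), (0, 3)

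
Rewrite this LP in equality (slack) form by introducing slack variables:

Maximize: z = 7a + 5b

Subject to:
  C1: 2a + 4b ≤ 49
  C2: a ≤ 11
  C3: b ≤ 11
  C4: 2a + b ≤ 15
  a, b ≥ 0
max z = 7a + 5b

s.t.
  2a + 4b + s1 = 49
  a + s2 = 11
  b + s3 = 11
  2a + b + s4 = 15
  a, b, s1, s2, s3, s4 ≥ 0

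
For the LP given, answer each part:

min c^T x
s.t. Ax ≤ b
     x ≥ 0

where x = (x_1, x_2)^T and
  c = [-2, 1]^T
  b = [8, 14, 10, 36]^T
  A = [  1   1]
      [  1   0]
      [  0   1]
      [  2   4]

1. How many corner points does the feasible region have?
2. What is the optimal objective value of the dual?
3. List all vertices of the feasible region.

1. 3
2. -16 (by strong duality, equal to the primal optimum)
3. (0, 0), (8, 0), (0, 8)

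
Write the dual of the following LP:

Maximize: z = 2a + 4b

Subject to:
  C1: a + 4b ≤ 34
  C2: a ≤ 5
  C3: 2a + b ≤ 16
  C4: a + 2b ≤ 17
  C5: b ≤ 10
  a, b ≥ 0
Minimize: z = 34y1 + 5y2 + 16y3 + 17y4 + 10y5

Subject to:
  C1: -y1 - y2 - 2y3 - y4 ≤ -2
  C2: -4y1 - y3 - 2y4 - y5 ≤ -4
  y1, y2, y3, y4, y5 ≥ 0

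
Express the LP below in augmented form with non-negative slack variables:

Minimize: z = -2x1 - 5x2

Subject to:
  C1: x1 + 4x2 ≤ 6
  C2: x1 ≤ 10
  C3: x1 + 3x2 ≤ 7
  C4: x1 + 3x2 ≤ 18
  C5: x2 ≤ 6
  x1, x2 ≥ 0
min z = -2x1 - 5x2

s.t.
  x1 + 4x2 + s1 = 6
  x1 + s2 = 10
  x1 + 3x2 + s3 = 7
  x1 + 3x2 + s4 = 18
  x2 + s5 = 6
  x1, x2, s1, s2, s3, s4, s5 ≥ 0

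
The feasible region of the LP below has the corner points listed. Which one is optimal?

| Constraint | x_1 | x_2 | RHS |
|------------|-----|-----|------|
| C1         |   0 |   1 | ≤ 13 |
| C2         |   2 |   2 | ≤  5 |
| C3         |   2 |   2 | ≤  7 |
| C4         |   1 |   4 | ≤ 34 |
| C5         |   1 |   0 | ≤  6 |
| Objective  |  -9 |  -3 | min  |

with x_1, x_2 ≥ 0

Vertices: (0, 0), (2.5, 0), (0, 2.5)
(2.5, 0) with z = -22.5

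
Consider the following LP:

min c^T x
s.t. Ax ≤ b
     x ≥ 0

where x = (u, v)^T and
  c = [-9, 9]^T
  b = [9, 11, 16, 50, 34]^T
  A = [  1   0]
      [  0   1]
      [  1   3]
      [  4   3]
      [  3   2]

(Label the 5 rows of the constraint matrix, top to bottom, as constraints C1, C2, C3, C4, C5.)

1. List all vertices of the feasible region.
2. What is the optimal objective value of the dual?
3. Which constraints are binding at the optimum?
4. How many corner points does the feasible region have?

1. (0, 0), (9, 0), (9, 2.333), (0, 5.333)
2. -81 (by strong duality, equal to the primal optimum)
3. C1, v ≥ 0
4. 4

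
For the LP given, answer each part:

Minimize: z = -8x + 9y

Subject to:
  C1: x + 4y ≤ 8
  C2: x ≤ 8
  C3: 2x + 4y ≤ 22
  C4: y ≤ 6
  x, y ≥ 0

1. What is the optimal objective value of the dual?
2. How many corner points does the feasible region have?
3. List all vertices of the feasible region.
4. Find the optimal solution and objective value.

1. -64 (by strong duality, equal to the primal optimum)
2. 3
3. (0, 0), (8, 0), (0, 2)
4. x = 8, y = 0, z = -64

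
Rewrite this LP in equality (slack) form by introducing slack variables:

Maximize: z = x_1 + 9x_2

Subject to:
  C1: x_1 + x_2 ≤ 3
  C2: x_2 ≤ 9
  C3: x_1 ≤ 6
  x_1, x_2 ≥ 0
max z = x_1 + 9x_2

s.t.
  x_1 + x_2 + s1 = 3
  x_2 + s2 = 9
  x_1 + s3 = 6
  x_1, x_2, s1, s2, s3 ≥ 0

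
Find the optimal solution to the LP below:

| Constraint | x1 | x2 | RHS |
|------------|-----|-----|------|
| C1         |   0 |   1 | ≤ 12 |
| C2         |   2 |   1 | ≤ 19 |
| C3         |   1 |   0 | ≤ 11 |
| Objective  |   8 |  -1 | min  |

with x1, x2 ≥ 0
x1 = 0, x2 = 12, z = -12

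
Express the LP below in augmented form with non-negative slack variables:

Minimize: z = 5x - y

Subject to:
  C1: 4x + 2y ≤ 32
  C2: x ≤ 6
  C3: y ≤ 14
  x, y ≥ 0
min z = 5x - y

s.t.
  4x + 2y + s1 = 32
  x + s2 = 6
  y + s3 = 14
  x, y, s1, s2, s3 ≥ 0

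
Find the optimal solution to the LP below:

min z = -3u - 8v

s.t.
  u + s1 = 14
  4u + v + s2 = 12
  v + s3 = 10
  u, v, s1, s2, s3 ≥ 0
u = 0.5, v = 10, z = -81.5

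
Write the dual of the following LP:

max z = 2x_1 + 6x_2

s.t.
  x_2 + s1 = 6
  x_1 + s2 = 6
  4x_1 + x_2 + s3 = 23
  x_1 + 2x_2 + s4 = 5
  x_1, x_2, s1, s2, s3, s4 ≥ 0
Minimize: z = 6y1 + 6y2 + 23y3 + 5y4

Subject to:
  C1: -y2 - 4y3 - y4 ≤ -2
  C2: -y1 - y3 - 2y4 ≤ -6
  y1, y2, y3, y4 ≥ 0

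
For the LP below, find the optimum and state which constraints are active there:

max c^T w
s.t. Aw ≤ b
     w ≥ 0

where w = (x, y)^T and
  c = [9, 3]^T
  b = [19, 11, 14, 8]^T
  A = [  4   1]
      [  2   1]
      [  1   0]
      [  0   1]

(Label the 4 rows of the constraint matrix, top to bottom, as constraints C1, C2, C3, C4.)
Optimal: x = 4, y = 3
Slack at optimum:
  C1: slack = 0 (binding)
  C2: slack = 0 (binding)
  C3: slack = 10
  C4: slack = 5
  x ≥ 0: x = 4
  y ≥ 0: y = 3
Binding constraints: C1, C2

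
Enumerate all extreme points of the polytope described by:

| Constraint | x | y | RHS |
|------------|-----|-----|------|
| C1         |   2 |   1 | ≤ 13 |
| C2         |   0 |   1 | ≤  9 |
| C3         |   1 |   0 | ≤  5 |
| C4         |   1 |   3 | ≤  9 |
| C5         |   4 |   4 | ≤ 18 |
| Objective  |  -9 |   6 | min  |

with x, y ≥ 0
Each vertex is the intersection of two constraint boundaries that also satisfies all remaining constraints:
  x = 0 and y = 0 → (0, 0)
  4x + 4y = 18 and y = 0 → (4.5, 0)
  x + 3y = 9 and 4x + 4y = 18 → (2.25, 2.25)
  x + 3y = 9 and x = 0 → (0, 3)

Vertices: (0, 0), (4.5, 0), (2.25, 2.25), (0, 3)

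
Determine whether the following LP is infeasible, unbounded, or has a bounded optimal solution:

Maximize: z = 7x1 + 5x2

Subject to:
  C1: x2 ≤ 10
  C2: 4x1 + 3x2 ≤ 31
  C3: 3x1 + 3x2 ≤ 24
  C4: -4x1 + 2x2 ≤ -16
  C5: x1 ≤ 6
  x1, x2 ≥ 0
The point (6, 2) satisfies every constraint, so the LP is feasible; the constraints give x1 ≤ 6 and x2 ≤ 10, which with x1, x2 ≥ 0 keep the feasible region inside a bounded box. A feasible, bounded LP attains a finite optimum at a vertex.

Evaluating z = 7x1 + 5x2 at each vertex:
  (4, 0): z = 28
  (6, 0): z = 42
  (6, 2): z = 52
  (5.333, 2.667): z = 50.67

Feasible with finite optimum z* = 52 at (6, 2).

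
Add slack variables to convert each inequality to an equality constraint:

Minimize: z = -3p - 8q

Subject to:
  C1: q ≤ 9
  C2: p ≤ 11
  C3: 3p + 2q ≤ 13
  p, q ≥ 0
min z = -3p - 8q

s.t.
  q + s1 = 9
  p + s2 = 11
  3p + 2q + s3 = 13
  p, q, s1, s2, s3 ≥ 0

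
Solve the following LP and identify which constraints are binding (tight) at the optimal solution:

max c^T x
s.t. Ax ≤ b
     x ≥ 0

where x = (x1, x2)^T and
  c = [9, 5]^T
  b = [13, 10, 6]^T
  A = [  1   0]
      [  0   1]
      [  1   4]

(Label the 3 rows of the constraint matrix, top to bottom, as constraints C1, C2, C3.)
Optimal: x1 = 6, x2 = 0
Slack at optimum:
  C1: slack = 7
  C2: slack = 10
  C3: slack = 0 (binding)
  x1 ≥ 0: x1 = 6
  x2 ≥ 0: x2 = 0 (binding)
Binding constraints: C3, x2 ≥ 0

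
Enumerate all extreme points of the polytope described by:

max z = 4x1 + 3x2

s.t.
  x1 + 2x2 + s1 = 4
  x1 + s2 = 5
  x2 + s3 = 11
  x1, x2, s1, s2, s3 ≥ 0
Each vertex is the intersection of two constraint boundaries that also satisfies all remaining constraints:
  x1 = 0 and x2 = 0 → (0, 0)
  x1 + 2x2 = 4 and x2 = 0 → (4, 0)
  x1 + 2x2 = 4 and x1 = 0 → (0, 2)

Vertices: (0, 0), (4, 0), (0, 2)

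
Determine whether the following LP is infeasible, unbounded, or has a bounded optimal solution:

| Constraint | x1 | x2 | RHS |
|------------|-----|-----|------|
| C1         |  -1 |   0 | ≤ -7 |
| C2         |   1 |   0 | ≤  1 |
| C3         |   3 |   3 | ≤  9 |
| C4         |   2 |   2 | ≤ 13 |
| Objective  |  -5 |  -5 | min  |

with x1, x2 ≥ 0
C2 requires x1 ≤ 1, while C1 (-x1 ≤ -7) is equivalent to x1 ≥ 7. Together they would need 7 ≤ x1 ≤ 1, which is impossible since 7 > 1. No point satisfies all constraints.

Infeasible: no point satisfies all constraints simultaneously.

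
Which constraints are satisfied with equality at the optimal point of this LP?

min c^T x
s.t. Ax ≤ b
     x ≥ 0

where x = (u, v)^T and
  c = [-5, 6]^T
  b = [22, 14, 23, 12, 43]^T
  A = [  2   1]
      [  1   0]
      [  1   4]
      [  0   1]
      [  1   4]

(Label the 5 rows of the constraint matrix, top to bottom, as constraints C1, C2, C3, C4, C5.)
Optimal: u = 11, v = 0
Slack at optimum:
  C1: slack = 0 (binding)
  C2: slack = 3
  C3: slack = 12
  C4: slack = 12
  C5: slack = 32
  u ≥ 0: u = 11
  v ≥ 0: v = 0 (binding)
Binding constraints: C1, v ≥ 0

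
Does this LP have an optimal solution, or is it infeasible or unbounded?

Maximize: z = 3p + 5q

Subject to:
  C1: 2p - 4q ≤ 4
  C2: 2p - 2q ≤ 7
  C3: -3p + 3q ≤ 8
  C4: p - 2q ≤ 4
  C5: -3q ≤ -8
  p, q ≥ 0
Feasible point: (1, 3) satisfies every constraint, so the LP is feasible.
Direction d = (1, 1): for each constraint row a, a·d ≤ 0 —
  (2)(1) + (-4)(1) = -2 ≤ 0
  (2)(1) + (-2)(1) = 0 ≤ 0
  (-3)(1) + (3)(1) = 0 ≤ 0
  (1)(1) + (-2)(1) = -1 ≤ 0
  (0)(1) + (-3)(1) = -3 ≤ 0
and d ≥ 0, so (1, 3) + t·d stays feasible for every t ≥ 0. Along this ray z = 3p + 5q changes by 8 per unit t, so z → +∞.

Unbounded: there is a feasible ray along which z → +∞.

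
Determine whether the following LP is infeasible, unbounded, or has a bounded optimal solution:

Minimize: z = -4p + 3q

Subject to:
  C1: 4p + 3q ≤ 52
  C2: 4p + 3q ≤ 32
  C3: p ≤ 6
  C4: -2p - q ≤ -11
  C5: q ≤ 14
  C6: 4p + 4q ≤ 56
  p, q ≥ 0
The point (6, 0) satisfies every constraint, so the LP is feasible; the constraints give p ≤ 6 and q ≤ 14, which with p, q ≥ 0 keep the feasible region inside a bounded box. A feasible, bounded LP attains a finite optimum at a vertex.

Evaluating z = -4p + 3q at each vertex:
  (5.5, 0): z = -22
  (6, 0): z = -24
  (6, 2.667): z = -16
  (0.5, 10): z = 28

Bounded optimum: z* = -24 at (6, 0).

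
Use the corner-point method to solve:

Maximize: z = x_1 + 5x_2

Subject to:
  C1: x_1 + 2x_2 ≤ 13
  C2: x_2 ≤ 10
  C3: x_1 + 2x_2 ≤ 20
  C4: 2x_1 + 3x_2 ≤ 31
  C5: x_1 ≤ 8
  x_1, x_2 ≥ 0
Each vertex is the intersection of two constraint boundaries that also satisfies all remaining constraints:
  x_1 = 0 and x_2 = 0 → (0, 0)
  x_1 = 8 and x_2 = 0 → (8, 0)
  x_1 + 2x_2 = 13 and x_1 = 8 → (8, 2.5)
  x_1 + 2x_2 = 13 and x_1 = 0 → (0, 6.5)

Evaluating z = x_1 + 5x_2 at each vertex:
  (0, 0): z = 0
  (8, 0): z = 8
  (8, 2.5): z = 20.5
  (0, 6.5): z = 32.5

The maximum is at (0, 6.5) with z = 32.5.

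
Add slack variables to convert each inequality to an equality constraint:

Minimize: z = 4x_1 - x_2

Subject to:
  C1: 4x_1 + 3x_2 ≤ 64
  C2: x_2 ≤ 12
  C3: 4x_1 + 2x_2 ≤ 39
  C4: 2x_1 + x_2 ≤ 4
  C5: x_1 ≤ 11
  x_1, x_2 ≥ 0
min z = 4x_1 - x_2

s.t.
  4x_1 + 3x_2 + s1 = 64
  x_2 + s2 = 12
  4x_1 + 2x_2 + s3 = 39
  2x_1 + x_2 + s4 = 4
  x_1 + s5 = 11
  x_1, x_2, s1, s2, s3, s4, s5 ≥ 0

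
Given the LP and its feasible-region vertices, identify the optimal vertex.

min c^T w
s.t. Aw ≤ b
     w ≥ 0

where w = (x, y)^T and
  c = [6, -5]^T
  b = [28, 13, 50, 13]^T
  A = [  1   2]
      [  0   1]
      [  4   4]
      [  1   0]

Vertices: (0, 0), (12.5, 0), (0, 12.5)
(0, 12.5) with z = -62.5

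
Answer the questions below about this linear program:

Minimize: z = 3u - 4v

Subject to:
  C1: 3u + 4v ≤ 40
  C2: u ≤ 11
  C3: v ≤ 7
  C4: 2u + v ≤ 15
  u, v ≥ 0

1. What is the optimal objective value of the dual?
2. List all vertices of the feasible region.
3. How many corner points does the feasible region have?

1. -28 (by strong duality, equal to the primal optimum)
2. (0, 0), (7.5, 0), (4, 7), (0, 7)
3. 4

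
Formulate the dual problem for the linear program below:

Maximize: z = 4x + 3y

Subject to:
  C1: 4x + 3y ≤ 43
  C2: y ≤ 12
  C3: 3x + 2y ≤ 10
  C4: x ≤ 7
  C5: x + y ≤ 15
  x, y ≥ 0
Minimize: z = 43y1 + 12y2 + 10y3 + 7y4 + 15y5

Subject to:
  C1: -4y1 - 3y3 - y4 - y5 ≤ -4
  C2: -3y1 - y2 - 2y3 - y5 ≤ -3
  y1, y2, y3, y4, y5 ≥ 0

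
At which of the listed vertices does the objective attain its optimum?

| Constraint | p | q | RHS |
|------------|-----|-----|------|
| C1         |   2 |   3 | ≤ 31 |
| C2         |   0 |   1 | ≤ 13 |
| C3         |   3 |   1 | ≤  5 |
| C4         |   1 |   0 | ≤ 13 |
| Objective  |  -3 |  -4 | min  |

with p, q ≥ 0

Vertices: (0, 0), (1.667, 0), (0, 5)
Evaluating z = -3p - 4q at each vertex:
  (0, 0): z = 0
  (1.667, 0): z = -5
  (0, 5): z = -20

The smallest value is z = -20, attained at (0, 5).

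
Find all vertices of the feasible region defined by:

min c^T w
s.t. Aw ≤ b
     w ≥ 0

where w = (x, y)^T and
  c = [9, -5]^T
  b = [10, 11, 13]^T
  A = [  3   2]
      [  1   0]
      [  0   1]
Each vertex is the intersection of two constraint boundaries that also satisfies all remaining constraints:
  x = 0 and y = 0 → (0, 0)
  3x + 2y = 10 and y = 0 → (3.333, 0)
  3x + 2y = 10 and x = 0 → (0, 5)

Vertices: (0, 0), (3.333, 0), (0, 5)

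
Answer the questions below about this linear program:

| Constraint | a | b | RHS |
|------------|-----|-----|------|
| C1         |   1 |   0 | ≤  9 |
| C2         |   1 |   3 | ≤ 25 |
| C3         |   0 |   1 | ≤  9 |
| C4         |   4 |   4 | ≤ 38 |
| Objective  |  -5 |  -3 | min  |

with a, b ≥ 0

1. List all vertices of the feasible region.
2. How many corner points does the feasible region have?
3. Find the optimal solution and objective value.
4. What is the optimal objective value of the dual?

1. (0, 0), (9, 0), (9, 0.5), (1.75, 7.75), (0, 8.333)
2. 5
3. a = 9, b = 0.5, z = -46.5
4. -46.5 (by strong duality, equal to the primal optimum)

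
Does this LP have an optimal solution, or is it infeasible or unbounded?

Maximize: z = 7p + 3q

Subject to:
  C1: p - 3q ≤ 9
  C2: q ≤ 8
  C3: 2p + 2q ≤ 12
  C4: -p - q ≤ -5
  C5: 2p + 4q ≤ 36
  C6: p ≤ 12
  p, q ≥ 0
The point (6, 0) satisfies every constraint, so the LP is feasible; the constraints give p ≤ 12 and q ≤ 8, which with p, q ≥ 0 keep the feasible region inside a bounded box. A feasible, bounded LP attains a finite optimum at a vertex.

Evaluating z = 7p + 3q at each vertex:
  (5, 0): z = 35
  (6, 0): z = 42
  (0, 6): z = 18
  (0, 5): z = 15

The LP has an optimal solution: (6, 0) with z = 42.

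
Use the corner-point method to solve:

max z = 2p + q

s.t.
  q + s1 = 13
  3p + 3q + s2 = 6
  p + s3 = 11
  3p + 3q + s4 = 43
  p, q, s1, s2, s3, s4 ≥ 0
p = 2, q = 0, z = 4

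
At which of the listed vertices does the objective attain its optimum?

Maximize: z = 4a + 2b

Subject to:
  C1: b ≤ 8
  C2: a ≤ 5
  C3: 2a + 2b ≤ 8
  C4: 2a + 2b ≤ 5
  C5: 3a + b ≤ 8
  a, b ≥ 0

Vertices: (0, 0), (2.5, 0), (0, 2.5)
Evaluating z = 4a + 2b at each vertex:
  (0, 0): z = 0
  (2.5, 0): z = 10
  (0, 2.5): z = 5

The largest value is z = 10, attained at (2.5, 0).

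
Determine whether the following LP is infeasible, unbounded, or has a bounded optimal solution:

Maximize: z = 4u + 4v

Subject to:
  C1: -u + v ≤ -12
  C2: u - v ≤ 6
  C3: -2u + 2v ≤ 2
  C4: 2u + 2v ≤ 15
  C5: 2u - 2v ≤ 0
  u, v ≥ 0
C2 requires u - v ≤ 6, while C1 (-u + v ≤ -12) is equivalent to u - v ≥ 12. Together they would need 12 ≤ u - v ≤ 6, which is impossible since 12 > 6. No point satisfies all constraints.

Infeasible — the constraint set is empty.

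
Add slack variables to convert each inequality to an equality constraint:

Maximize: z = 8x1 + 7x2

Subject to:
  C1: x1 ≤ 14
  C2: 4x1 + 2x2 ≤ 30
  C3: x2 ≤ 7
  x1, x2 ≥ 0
max z = 8x1 + 7x2

s.t.
  x1 + s1 = 14
  4x1 + 2x2 + s2 = 30
  x2 + s3 = 7
  x1, x2, s1, s2, s3 ≥ 0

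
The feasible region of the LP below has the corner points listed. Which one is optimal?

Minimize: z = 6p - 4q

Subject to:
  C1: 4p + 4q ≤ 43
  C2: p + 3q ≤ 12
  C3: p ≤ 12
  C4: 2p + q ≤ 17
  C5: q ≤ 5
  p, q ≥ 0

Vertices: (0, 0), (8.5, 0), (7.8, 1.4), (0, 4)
Evaluating z = 6p - 4q at each vertex:
  (0, 0): z = 0
  (8.5, 0): z = 51
  (7.8, 1.4): z = 41.2
  (0, 4): z = -16

The smallest value is z = -16, attained at (0, 4).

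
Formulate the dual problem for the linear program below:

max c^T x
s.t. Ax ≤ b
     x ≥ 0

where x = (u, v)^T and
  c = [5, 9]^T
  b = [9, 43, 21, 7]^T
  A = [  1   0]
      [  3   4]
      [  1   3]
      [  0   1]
Minimize: z = 9y1 + 43y2 + 21y3 + 7y4

Subject to:
  C1: -y1 - 3y2 - y3 ≤ -5
  C2: -4y2 - 3y3 - y4 ≤ -9
  y1, y2, y3, y4 ≥ 0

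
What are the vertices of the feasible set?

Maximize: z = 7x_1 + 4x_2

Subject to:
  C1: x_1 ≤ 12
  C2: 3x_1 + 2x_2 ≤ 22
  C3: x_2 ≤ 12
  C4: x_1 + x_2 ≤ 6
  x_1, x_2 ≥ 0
Each vertex is the intersection of two constraint boundaries that also satisfies all remaining constraints:
  x_1 = 0 and x_2 = 0 → (0, 0)
  x_1 + x_2 = 6 and x_2 = 0 → (6, 0)
  x_1 + x_2 = 6 and x_1 = 0 → (0, 6)

Vertices: (0, 0), (6, 0), (0, 6)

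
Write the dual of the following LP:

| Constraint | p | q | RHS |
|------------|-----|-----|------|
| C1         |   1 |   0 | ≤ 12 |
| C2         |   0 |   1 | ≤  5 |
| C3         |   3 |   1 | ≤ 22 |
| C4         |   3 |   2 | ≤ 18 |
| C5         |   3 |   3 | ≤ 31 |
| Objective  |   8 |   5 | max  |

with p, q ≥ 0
Minimize: z = 12y1 + 5y2 + 22y3 + 18y4 + 31y5

Subject to:
  C1: -y1 - 3y3 - 3y4 - 3y5 ≤ -8
  C2: -y2 - y3 - 2y4 - 3y5 ≤ -5
  y1, y2, y3, y4, y5 ≥ 0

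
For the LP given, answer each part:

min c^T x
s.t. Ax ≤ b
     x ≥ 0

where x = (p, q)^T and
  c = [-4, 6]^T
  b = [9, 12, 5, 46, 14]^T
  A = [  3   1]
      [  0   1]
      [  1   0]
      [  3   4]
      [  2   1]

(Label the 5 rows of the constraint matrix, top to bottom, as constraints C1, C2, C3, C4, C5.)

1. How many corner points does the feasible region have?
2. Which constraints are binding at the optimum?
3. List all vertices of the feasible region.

1. 3
2. C1, q ≥ 0
3. (0, 0), (3, 0), (0, 9)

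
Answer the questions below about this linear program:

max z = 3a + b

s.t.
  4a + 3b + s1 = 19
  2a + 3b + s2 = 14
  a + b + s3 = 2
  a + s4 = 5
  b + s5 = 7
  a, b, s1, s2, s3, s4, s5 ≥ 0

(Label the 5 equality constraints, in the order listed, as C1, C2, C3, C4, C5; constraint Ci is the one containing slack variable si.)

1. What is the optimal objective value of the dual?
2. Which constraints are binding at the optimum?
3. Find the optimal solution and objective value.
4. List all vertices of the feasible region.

1. 6 (by strong duality, equal to the primal optimum)
2. C3, b ≥ 0
3. a = 2, b = 0, z = 6
4. (0, 0), (2, 0), (0, 2)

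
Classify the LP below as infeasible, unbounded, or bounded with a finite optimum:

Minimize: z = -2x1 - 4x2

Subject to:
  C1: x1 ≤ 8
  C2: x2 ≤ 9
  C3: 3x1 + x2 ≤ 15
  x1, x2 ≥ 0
The point (2, 9) satisfies every constraint, so the LP is feasible; the constraints give x1 ≤ 8 and x2 ≤ 9, which with x1, x2 ≥ 0 keep the feasible region inside a bounded box. A feasible, bounded LP attains a finite optimum at a vertex.

Evaluating z = -2x1 - 4x2 at each vertex:
  (0, 0): z = 0
  (5, 0): z = -10
  (2, 9): z = -40
  (0, 9): z = -36

Feasible with finite optimum z* = -40 at (2, 9).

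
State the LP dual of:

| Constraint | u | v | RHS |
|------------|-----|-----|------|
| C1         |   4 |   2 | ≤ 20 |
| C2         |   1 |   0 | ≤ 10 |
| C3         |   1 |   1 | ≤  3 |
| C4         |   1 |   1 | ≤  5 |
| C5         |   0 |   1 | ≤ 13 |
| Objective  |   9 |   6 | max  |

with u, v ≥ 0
Minimize: z = 20y1 + 10y2 + 3y3 + 5y4 + 13y5

Subject to:
  C1: -4y1 - y2 - y3 - y4 ≤ -9
  C2: -2y1 - y3 - y4 - y5 ≤ -6
  y1, y2, y3, y4, y5 ≥ 0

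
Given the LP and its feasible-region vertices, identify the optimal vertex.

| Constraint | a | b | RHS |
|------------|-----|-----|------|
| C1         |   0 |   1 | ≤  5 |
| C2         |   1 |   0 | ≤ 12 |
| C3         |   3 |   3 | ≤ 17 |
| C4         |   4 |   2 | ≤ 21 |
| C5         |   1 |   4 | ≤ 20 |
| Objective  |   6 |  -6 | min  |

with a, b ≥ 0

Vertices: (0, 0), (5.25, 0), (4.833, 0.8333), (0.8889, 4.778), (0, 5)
(0, 5) with z = -30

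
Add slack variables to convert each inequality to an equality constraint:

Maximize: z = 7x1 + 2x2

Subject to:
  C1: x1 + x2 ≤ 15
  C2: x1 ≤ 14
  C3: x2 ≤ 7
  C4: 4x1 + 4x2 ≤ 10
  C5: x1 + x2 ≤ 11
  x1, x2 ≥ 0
max z = 7x1 + 2x2

s.t.
  x1 + x2 + s1 = 15
  x1 + s2 = 14
  x2 + s3 = 7
  4x1 + 4x2 + s4 = 10
  x1 + x2 + s5 = 11
  x1, x2, s1, s2, s3, s4, s5 ≥ 0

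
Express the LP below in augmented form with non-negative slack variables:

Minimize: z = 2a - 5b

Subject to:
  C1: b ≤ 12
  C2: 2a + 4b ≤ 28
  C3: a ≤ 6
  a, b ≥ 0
min z = 2a - 5b

s.t.
  b + s1 = 12
  2a + 4b + s2 = 28
  a + s3 = 6
  a, b, s1, s2, s3 ≥ 0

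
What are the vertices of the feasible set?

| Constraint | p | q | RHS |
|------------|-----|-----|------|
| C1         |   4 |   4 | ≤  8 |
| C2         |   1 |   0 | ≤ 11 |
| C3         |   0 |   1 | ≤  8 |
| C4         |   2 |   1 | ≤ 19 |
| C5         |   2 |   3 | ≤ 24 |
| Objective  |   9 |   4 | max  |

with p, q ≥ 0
Each vertex is the intersection of two constraint boundaries that also satisfies all remaining constraints:
  p = 0 and q = 0 → (0, 0)
  4p + 4q = 8 and q = 0 → (2, 0)
  4p + 4q = 8 and p = 0 → (0, 2)

Vertices: (0, 0), (2, 0), (0, 2)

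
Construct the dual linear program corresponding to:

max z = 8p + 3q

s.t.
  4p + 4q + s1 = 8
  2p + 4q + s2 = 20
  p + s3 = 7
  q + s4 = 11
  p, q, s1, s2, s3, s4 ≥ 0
Minimize: z = 8y1 + 20y2 + 7y3 + 11y4

Subject to:
  C1: -4y1 - 2y2 - y3 ≤ -8
  C2: -4y1 - 4y2 - y4 ≤ -3
  y1, y2, y3, y4 ≥ 0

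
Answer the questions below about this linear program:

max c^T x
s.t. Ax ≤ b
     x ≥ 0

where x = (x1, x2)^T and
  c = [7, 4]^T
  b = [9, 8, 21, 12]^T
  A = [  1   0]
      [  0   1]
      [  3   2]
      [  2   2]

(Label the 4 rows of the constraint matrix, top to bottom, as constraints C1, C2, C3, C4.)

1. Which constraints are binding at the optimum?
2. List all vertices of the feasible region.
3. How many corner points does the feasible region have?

1. C4, x2 ≥ 0
2. (0, 0), (6, 0), (0, 6)
3. 3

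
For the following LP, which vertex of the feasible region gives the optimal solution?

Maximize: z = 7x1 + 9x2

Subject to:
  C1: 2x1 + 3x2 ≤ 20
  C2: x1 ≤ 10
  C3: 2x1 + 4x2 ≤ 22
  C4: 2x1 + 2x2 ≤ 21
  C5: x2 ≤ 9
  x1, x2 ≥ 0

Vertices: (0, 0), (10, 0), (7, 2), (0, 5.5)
Evaluating z = 7x1 + 9x2 at each vertex:
  (0, 0): z = 0
  (10, 0): z = 70
  (7, 2): z = 67
  (0, 5.5): z = 49.5

The largest value is z = 70, attained at (10, 0).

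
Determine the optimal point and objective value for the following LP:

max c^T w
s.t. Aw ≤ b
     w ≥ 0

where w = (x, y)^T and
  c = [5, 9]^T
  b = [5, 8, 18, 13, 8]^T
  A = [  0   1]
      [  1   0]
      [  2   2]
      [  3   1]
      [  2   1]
Each vertex is the intersection of two constraint boundaries that also satisfies all remaining constraints:
  x = 0 and y = 0 → (0, 0)
  2x + y = 8 and y = 0 → (4, 0)
  y = 5 and 2x + y = 8 → (1.5, 5)
  y = 5 and x = 0 → (0, 5)

Evaluating z = 5x + 9y at each vertex:
  (0, 0): z = 0
  (4, 0): z = 20
  (1.5, 5): z = 52.5
  (0, 5): z = 45

The maximum is at (1.5, 5) with z = 52.5.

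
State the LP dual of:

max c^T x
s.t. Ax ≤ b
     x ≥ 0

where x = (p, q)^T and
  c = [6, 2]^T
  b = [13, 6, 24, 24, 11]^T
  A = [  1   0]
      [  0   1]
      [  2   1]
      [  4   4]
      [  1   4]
Minimize: z = 13y1 + 6y2 + 24y3 + 24y4 + 11y5

Subject to:
  C1: -y1 - 2y3 - 4y4 - y5 ≤ -6
  C2: -y2 - y3 - 4y4 - 4y5 ≤ -2
  y1, y2, y3, y4, y5 ≥ 0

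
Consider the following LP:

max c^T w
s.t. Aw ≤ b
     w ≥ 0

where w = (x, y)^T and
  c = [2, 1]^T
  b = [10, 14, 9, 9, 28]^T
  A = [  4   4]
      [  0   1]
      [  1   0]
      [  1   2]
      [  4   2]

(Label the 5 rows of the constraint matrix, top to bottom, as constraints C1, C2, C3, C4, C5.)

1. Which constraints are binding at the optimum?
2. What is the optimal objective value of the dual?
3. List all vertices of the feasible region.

1. C1, y ≥ 0
2. 5 (by strong duality, equal to the primal optimum)
3. (0, 0), (2.5, 0), (0, 2.5)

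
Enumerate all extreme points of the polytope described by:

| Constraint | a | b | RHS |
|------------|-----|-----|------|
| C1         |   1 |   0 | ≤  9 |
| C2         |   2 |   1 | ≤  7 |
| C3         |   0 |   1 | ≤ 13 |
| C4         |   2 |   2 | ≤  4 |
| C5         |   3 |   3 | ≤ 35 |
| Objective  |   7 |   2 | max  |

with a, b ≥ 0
Each vertex is the intersection of two constraint boundaries that also satisfies all remaining constraints:
  a = 0 and b = 0 → (0, 0)
  2a + 2b = 4 and b = 0 → (2, 0)
  2a + 2b = 4 and a = 0 → (0, 2)

Vertices: (0, 0), (2, 0), (0, 2)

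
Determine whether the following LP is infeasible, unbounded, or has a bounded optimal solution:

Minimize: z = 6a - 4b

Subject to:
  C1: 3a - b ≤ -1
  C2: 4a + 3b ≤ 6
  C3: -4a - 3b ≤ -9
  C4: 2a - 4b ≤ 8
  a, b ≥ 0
C2 requires 4a + 3b ≤ 6, while C3 (-4a - 3b ≤ -9) is equivalent to 4a + 3b ≥ 9. Together they would need 9 ≤ 4a + 3b ≤ 6, which is impossible since 9 > 6. No point satisfies all constraints.

Infeasible: no point satisfies all constraints simultaneously.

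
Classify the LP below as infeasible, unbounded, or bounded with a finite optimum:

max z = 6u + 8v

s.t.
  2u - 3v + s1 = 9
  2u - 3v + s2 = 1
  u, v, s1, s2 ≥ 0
Feasible point: (0, 0) satisfies every constraint, so the LP is feasible.
Direction d = (0, 1): for each constraint row a, a·d ≤ 0 —
  (2)(0) + (-3)(1) = -3 ≤ 0
  (2)(0) + (-3)(1) = -3 ≤ 0
and d ≥ 0, so (0, 0) + t·d stays feasible for every t ≥ 0. Along this ray z = 6u + 8v changes by 8 per unit t, so z → +∞.

Unbounded — the objective can increase without bound over the feasible region.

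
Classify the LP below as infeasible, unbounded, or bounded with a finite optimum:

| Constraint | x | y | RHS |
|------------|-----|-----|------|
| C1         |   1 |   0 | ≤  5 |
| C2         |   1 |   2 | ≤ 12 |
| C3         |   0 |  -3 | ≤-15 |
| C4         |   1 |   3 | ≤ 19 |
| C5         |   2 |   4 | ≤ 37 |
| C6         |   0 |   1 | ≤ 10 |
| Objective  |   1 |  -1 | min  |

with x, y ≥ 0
The point (0, 6) satisfies every constraint, so the LP is feasible; the constraints give x ≤ 5 and y ≤ 10, which with x, y ≥ 0 keep the feasible region inside a bounded box. A feasible, bounded LP attains a finite optimum at a vertex.

Bounded optimum: z* = -6 at (0, 6).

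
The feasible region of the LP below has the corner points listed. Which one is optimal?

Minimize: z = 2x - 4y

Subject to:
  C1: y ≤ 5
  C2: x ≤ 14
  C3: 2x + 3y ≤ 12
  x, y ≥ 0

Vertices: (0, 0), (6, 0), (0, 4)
Evaluating z = 2x - 4y at each vertex:
  (0, 0): z = 0
  (6, 0): z = 12
  (0, 4): z = -16

The smallest value is z = -16, attained at (0, 4).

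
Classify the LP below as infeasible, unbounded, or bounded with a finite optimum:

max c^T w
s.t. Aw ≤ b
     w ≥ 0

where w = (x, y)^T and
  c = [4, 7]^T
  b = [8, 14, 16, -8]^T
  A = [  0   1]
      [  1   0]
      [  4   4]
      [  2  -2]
The point (0, 4) satisfies every constraint, so the LP is feasible; the constraints give x ≤ 14 and y ≤ 8, which with x, y ≥ 0 keep the feasible region inside a bounded box. A feasible, bounded LP attains a finite optimum at a vertex.

The LP has an optimal solution: (0, 4) with z = 28.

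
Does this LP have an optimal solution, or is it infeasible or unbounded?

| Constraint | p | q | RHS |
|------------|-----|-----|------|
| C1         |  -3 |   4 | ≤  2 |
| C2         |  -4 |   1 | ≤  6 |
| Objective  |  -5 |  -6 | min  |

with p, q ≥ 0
Feasible point: (0, 0) satisfies every constraint, so the LP is feasible.
Direction d = (1, 0): for each constraint row a, a·d ≤ 0 —
  (-3)(1) + (4)(0) = -3 ≤ 0
  (-4)(1) + (1)(0) = -4 ≤ 0
and d ≥ 0, so (0, 0) + t·d stays feasible for every t ≥ 0. Along this ray z = -5p - 6q changes by -5 per unit t, so z → −∞.

Unbounded — the objective can decrease without bound over the feasible region.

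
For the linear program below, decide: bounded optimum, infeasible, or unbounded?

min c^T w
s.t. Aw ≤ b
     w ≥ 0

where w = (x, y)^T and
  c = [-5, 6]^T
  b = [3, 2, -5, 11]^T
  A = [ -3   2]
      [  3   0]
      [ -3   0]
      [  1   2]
One constraint requires 3x ≤ 2, while the constraint -3x ≤ -5 is equivalent to 3x ≥ 5. Together they would need 5 ≤ 3x ≤ 2, which is impossible since 5 > 2. No point satisfies all constraints.

Infeasible: no point satisfies all constraints simultaneously.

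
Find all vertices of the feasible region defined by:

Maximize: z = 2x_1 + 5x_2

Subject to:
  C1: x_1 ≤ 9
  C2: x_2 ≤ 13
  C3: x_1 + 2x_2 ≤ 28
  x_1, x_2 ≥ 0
Each vertex is the intersection of two constraint boundaries that also satisfies all remaining constraints:
  x_1 = 0 and x_2 = 0 → (0, 0)
  x_1 = 9 and x_2 = 0 → (9, 0)
  x_1 = 9 and x_1 + 2x_2 = 28 → (9, 9.5)
  x_2 = 13 and x_1 + 2x_2 = 28 → (2, 13)
  x_2 = 13 and x_1 = 0 → (0, 13)

Vertices: (0, 0), (9, 0), (9, 9.5), (2, 13), (0, 13)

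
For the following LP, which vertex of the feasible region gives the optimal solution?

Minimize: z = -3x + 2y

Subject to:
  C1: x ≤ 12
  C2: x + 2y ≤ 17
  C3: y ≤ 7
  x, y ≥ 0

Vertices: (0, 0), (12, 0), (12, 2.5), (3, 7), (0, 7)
Evaluating z = -3x + 2y at each vertex:
  (0, 0): z = 0
  (12, 0): z = -36
  (12, 2.5): z = -31
  (3, 7): z = 5
  (0, 7): z = 14

The smallest value is z = -36, attained at (12, 0).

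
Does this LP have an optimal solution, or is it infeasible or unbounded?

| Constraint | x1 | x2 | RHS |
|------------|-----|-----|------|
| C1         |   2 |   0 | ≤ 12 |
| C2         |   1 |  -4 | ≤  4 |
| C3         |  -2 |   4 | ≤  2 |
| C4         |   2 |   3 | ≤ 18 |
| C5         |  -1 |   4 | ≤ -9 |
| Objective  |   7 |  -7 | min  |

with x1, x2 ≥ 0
C2 requires x1 - 4x2 ≤ 4, while C5 (-x1 + 4x2 ≤ -9) is equivalent to x1 - 4x2 ≥ 9. Together they would need 9 ≤ x1 - 4x2 ≤ 4, which is impossible since 9 > 4. No point satisfies all constraints.

Infeasible — the constraint set is empty.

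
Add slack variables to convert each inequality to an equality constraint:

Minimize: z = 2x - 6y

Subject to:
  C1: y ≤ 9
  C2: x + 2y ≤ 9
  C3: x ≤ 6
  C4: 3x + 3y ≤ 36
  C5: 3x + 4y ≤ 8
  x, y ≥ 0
min z = 2x - 6y

s.t.
  y + s1 = 9
  x + 2y + s2 = 9
  x + s3 = 6
  3x + 3y + s4 = 36
  3x + 4y + s5 = 8
  x, y, s1, s2, s3, s4, s5 ≥ 0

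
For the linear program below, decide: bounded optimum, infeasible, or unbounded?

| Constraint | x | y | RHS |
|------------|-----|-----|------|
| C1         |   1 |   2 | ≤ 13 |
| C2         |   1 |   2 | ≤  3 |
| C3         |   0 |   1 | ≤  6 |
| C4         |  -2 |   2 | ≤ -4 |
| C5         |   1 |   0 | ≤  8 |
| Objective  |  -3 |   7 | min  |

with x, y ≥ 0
The point (3, 0) satisfies every constraint, so the LP is feasible; the constraints give x ≤ 8 and y ≤ 6, which with x, y ≥ 0 keep the feasible region inside a bounded box. A feasible, bounded LP attains a finite optimum at a vertex.

Evaluating z = -3x + 7y at each vertex:
  (2, 0): z = -6
  (3, 0): z = -9
  (2.333, 0.3333): z = -4.667

The LP has an optimal solution: (3, 0) with z = -9.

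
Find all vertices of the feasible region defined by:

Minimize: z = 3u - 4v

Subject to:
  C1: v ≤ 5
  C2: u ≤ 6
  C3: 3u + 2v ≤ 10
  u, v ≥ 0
Each vertex is the intersection of two constraint boundaries that also satisfies all remaining constraints:
  u = 0 and v = 0 → (0, 0)
  3u + 2v = 10 and v = 0 → (3.333, 0)
  v = 5 and 3u + 2v = 10 → (0, 5)

Vertices: (0, 0), (3.333, 0), (0, 5)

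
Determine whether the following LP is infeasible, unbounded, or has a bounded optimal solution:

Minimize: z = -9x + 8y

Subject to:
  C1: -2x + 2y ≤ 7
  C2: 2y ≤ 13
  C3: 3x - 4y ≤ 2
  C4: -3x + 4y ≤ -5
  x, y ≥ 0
C3 requires 3x - 4y ≤ 2, while C4 (-3x + 4y ≤ -5) is equivalent to 3x - 4y ≥ 5. Together they would need 5 ≤ 3x - 4y ≤ 2, which is impossible since 5 > 2. No point satisfies all constraints.

Infeasible — the constraint set is empty.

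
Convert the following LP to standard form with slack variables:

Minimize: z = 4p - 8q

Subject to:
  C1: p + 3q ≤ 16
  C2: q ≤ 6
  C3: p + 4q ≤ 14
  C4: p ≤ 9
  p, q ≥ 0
min z = 4p - 8q

s.t.
  p + 3q + s1 = 16
  q + s2 = 6
  p + 4q + s3 = 14
  p + s4 = 9
  p, q, s1, s2, s3, s4 ≥ 0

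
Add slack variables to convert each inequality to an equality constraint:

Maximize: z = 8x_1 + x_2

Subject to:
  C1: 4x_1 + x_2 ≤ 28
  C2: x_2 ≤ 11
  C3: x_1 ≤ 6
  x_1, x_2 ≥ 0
max z = 8x_1 + x_2

s.t.
  4x_1 + x_2 + s1 = 28
  x_2 + s2 = 11
  x_1 + s3 = 6
  x_1, x_2, s1, s2, s3 ≥ 0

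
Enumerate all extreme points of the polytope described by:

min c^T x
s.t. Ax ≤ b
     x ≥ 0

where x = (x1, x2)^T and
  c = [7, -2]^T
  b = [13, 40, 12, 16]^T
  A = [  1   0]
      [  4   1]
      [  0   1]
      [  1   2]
Each vertex is the intersection of two constraint boundaries that also satisfies all remaining constraints:
  x1 = 0 and x2 = 0 → (0, 0)
  4x1 + x2 = 40 and x2 = 0 → (10, 0)
  4x1 + x2 = 40 and x1 + 2x2 = 16 → (9.143, 3.429)
  x1 + 2x2 = 16 and x1 = 0 → (0, 8)

Vertices: (0, 0), (10, 0), (9.143, 3.429), (0, 8)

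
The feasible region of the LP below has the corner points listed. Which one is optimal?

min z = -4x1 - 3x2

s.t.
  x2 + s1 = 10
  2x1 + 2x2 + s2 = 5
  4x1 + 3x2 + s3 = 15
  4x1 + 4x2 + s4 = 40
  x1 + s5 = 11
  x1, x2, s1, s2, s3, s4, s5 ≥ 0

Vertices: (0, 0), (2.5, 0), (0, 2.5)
(2.5, 0) with z = -10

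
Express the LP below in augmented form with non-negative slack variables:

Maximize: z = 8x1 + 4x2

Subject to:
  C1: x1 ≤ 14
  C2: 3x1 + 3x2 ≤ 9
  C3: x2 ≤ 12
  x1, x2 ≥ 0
max z = 8x1 + 4x2

s.t.
  x1 + s1 = 14
  3x1 + 3x2 + s2 = 9
  x2 + s3 = 12
  x1, x2, s1, s2, s3 ≥ 0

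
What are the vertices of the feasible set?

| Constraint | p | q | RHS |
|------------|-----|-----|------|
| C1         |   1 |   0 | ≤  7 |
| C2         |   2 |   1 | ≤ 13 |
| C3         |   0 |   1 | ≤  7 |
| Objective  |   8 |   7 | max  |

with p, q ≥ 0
Each vertex is the intersection of two constraint boundaries that also satisfies all remaining constraints:
  p = 0 and q = 0 → (0, 0)
  2p + q = 13 and q = 0 → (6.5, 0)
  2p + q = 13 and q = 7 → (3, 7)
  q = 7 and p = 0 → (0, 7)

Vertices: (0, 0), (6.5, 0), (3, 7), (0, 7)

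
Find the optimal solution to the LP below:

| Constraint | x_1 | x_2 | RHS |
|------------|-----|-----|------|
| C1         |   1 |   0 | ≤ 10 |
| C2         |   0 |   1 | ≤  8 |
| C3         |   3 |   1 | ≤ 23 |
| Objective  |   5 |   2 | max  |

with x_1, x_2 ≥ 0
Each vertex is the intersection of two constraint boundaries that also satisfies all remaining constraints:
  x_1 = 0 and x_2 = 0 → (0, 0)
  3x_1 + x_2 = 23 and x_2 = 0 → (7.667, 0)
  x_2 = 8 and 3x_1 + x_2 = 23 → (5, 8)
  x_2 = 8 and x_1 = 0 → (0, 8)

Evaluating z = 5x_1 + 2x_2 at each vertex:
  (0, 0): z = 0
  (7.667, 0): z = 38.33
  (5, 8): z = 41
  (0, 8): z = 16

The maximum is at (5, 8) with z = 41.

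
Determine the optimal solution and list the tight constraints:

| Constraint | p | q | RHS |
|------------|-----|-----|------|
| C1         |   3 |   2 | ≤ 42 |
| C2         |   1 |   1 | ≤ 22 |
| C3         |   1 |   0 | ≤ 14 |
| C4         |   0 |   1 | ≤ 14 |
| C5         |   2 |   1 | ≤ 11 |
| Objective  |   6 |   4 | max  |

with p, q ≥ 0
Optimal: p = 0, q = 11
Slack at optimum:
  C1: slack = 20
  C2: slack = 11
  C3: slack = 14
  C4: slack = 3
  C5: slack = 0 (binding)
  p ≥ 0: p = 0 (binding)
  q ≥ 0: q = 11
Binding constraints: C5, p ≥ 0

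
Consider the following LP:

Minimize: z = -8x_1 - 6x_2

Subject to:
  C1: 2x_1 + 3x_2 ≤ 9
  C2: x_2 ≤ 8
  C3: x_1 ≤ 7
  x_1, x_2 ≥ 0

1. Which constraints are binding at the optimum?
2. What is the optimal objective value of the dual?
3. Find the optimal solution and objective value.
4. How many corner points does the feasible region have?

1. C1, x_2 ≥ 0
2. -36 (by strong duality, equal to the primal optimum)
3. x_1 = 4.5, x_2 = 0, z = -36
4. 3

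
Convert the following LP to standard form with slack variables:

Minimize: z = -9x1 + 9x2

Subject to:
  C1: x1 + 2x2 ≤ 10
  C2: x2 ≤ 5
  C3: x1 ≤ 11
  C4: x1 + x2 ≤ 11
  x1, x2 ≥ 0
min z = -9x1 + 9x2

s.t.
  x1 + 2x2 + s1 = 10
  x2 + s2 = 5
  x1 + s3 = 11
  x1 + x2 + s4 = 11
  x1, x2, s1, s2, s3, s4 ≥ 0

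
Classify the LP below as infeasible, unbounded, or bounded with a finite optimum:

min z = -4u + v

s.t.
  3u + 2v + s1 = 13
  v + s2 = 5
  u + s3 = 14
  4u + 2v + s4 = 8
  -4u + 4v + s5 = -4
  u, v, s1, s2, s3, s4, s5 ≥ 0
The point (2, 0) satisfies every constraint, so the LP is feasible; the constraints give u ≤ 14 and v ≤ 5, which with u, v ≥ 0 keep the feasible region inside a bounded box. A feasible, bounded LP attains a finite optimum at a vertex.

The LP has an optimal solution: (2, 0) with z = -8.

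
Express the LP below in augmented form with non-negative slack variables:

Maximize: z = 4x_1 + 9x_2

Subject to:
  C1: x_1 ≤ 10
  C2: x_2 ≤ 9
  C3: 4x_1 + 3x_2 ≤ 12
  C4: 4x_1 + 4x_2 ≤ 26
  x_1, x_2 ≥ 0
max z = 4x_1 + 9x_2

s.t.
  x_1 + s1 = 10
  x_2 + s2 = 9
  4x_1 + 3x_2 + s3 = 12
  4x_1 + 4x_2 + s4 = 26
  x_1, x_2, s1, s2, s3, s4 ≥ 0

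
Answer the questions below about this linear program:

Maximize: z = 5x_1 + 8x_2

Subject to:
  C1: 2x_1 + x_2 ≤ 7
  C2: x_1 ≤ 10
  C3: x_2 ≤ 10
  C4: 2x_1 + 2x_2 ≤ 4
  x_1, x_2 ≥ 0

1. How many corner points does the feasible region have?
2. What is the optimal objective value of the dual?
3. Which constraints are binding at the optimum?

1. 3
2. 16 (by strong duality, equal to the primal optimum)
3. C4, x_1 ≥ 0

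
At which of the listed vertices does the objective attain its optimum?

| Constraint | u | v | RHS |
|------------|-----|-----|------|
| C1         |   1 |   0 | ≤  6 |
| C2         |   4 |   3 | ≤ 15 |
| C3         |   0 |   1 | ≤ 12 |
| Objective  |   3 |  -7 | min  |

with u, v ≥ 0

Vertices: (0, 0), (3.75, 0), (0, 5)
Evaluating z = 3u - 7v at each vertex:
  (0, 0): z = 0
  (3.75, 0): z = 11.25
  (0, 5): z = -35

The smallest value is z = -35, attained at (0, 5).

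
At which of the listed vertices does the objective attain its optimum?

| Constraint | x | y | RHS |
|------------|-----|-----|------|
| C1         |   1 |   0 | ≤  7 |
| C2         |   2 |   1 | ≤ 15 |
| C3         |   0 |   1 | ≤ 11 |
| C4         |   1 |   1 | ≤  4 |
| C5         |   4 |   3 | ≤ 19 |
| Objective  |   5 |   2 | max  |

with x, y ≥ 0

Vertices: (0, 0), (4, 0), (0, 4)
Evaluating z = 5x + 2y at each vertex:
  (0, 0): z = 0
  (4, 0): z = 20
  (0, 4): z = 8

The largest value is z = 20, attained at (4, 0).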